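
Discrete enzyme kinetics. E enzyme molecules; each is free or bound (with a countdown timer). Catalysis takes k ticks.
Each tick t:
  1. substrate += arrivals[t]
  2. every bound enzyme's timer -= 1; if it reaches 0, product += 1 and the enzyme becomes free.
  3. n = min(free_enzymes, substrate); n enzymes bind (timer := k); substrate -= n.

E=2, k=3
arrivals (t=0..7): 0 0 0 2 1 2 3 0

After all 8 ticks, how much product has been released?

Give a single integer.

t=0: arr=0 -> substrate=0 bound=0 product=0
t=1: arr=0 -> substrate=0 bound=0 product=0
t=2: arr=0 -> substrate=0 bound=0 product=0
t=3: arr=2 -> substrate=0 bound=2 product=0
t=4: arr=1 -> substrate=1 bound=2 product=0
t=5: arr=2 -> substrate=3 bound=2 product=0
t=6: arr=3 -> substrate=4 bound=2 product=2
t=7: arr=0 -> substrate=4 bound=2 product=2

Answer: 2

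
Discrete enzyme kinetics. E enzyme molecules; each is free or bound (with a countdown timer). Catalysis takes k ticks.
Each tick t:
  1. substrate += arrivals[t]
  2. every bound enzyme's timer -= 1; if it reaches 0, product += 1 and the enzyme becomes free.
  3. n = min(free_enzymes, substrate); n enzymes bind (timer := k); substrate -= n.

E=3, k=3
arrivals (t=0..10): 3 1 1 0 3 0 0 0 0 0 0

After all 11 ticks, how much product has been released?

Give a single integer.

t=0: arr=3 -> substrate=0 bound=3 product=0
t=1: arr=1 -> substrate=1 bound=3 product=0
t=2: arr=1 -> substrate=2 bound=3 product=0
t=3: arr=0 -> substrate=0 bound=2 product=3
t=4: arr=3 -> substrate=2 bound=3 product=3
t=5: arr=0 -> substrate=2 bound=3 product=3
t=6: arr=0 -> substrate=0 bound=3 product=5
t=7: arr=0 -> substrate=0 bound=2 product=6
t=8: arr=0 -> substrate=0 bound=2 product=6
t=9: arr=0 -> substrate=0 bound=0 product=8
t=10: arr=0 -> substrate=0 bound=0 product=8

Answer: 8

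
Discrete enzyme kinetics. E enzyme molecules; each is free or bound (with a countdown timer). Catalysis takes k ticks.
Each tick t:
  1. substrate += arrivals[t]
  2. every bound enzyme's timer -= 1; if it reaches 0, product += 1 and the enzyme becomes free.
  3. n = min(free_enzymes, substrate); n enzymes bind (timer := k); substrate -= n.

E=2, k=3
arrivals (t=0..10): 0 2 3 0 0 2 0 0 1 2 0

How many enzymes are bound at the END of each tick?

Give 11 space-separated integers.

t=0: arr=0 -> substrate=0 bound=0 product=0
t=1: arr=2 -> substrate=0 bound=2 product=0
t=2: arr=3 -> substrate=3 bound=2 product=0
t=3: arr=0 -> substrate=3 bound=2 product=0
t=4: arr=0 -> substrate=1 bound=2 product=2
t=5: arr=2 -> substrate=3 bound=2 product=2
t=6: arr=0 -> substrate=3 bound=2 product=2
t=7: arr=0 -> substrate=1 bound=2 product=4
t=8: arr=1 -> substrate=2 bound=2 product=4
t=9: arr=2 -> substrate=4 bound=2 product=4
t=10: arr=0 -> substrate=2 bound=2 product=6

Answer: 0 2 2 2 2 2 2 2 2 2 2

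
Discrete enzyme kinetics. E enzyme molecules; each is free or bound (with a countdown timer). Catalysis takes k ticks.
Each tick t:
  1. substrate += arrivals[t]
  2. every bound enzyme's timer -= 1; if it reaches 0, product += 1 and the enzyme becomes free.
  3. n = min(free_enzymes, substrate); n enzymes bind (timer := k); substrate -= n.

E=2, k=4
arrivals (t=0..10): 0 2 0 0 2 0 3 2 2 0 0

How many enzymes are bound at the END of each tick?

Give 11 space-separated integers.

t=0: arr=0 -> substrate=0 bound=0 product=0
t=1: arr=2 -> substrate=0 bound=2 product=0
t=2: arr=0 -> substrate=0 bound=2 product=0
t=3: arr=0 -> substrate=0 bound=2 product=0
t=4: arr=2 -> substrate=2 bound=2 product=0
t=5: arr=0 -> substrate=0 bound=2 product=2
t=6: arr=3 -> substrate=3 bound=2 product=2
t=7: arr=2 -> substrate=5 bound=2 product=2
t=8: arr=2 -> substrate=7 bound=2 product=2
t=9: arr=0 -> substrate=5 bound=2 product=4
t=10: arr=0 -> substrate=5 bound=2 product=4

Answer: 0 2 2 2 2 2 2 2 2 2 2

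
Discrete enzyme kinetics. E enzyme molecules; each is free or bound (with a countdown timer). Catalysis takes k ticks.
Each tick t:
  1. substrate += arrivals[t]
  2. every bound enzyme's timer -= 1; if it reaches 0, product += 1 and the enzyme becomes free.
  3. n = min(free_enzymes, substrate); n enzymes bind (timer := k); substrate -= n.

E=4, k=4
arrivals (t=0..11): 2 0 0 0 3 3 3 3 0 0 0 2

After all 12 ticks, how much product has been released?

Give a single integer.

Answer: 6

Derivation:
t=0: arr=2 -> substrate=0 bound=2 product=0
t=1: arr=0 -> substrate=0 bound=2 product=0
t=2: arr=0 -> substrate=0 bound=2 product=0
t=3: arr=0 -> substrate=0 bound=2 product=0
t=4: arr=3 -> substrate=0 bound=3 product=2
t=5: arr=3 -> substrate=2 bound=4 product=2
t=6: arr=3 -> substrate=5 bound=4 product=2
t=7: arr=3 -> substrate=8 bound=4 product=2
t=8: arr=0 -> substrate=5 bound=4 product=5
t=9: arr=0 -> substrate=4 bound=4 product=6
t=10: arr=0 -> substrate=4 bound=4 product=6
t=11: arr=2 -> substrate=6 bound=4 product=6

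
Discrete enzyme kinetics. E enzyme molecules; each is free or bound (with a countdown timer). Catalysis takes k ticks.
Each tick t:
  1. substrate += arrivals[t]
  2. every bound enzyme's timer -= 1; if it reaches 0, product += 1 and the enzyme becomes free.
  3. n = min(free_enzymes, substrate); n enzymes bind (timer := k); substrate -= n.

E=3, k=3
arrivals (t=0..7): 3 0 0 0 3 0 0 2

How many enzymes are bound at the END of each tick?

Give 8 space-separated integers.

t=0: arr=3 -> substrate=0 bound=3 product=0
t=1: arr=0 -> substrate=0 bound=3 product=0
t=2: arr=0 -> substrate=0 bound=3 product=0
t=3: arr=0 -> substrate=0 bound=0 product=3
t=4: arr=3 -> substrate=0 bound=3 product=3
t=5: arr=0 -> substrate=0 bound=3 product=3
t=6: arr=0 -> substrate=0 bound=3 product=3
t=7: arr=2 -> substrate=0 bound=2 product=6

Answer: 3 3 3 0 3 3 3 2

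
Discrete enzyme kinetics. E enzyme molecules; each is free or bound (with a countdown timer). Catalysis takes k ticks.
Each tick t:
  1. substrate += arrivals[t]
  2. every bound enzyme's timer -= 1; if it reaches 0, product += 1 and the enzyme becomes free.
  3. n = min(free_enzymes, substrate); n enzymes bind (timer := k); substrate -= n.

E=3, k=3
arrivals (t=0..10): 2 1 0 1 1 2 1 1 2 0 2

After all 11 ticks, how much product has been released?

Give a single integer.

Answer: 8

Derivation:
t=0: arr=2 -> substrate=0 bound=2 product=0
t=1: arr=1 -> substrate=0 bound=3 product=0
t=2: arr=0 -> substrate=0 bound=3 product=0
t=3: arr=1 -> substrate=0 bound=2 product=2
t=4: arr=1 -> substrate=0 bound=2 product=3
t=5: arr=2 -> substrate=1 bound=3 product=3
t=6: arr=1 -> substrate=1 bound=3 product=4
t=7: arr=1 -> substrate=1 bound=3 product=5
t=8: arr=2 -> substrate=2 bound=3 product=6
t=9: arr=0 -> substrate=1 bound=3 product=7
t=10: arr=2 -> substrate=2 bound=3 product=8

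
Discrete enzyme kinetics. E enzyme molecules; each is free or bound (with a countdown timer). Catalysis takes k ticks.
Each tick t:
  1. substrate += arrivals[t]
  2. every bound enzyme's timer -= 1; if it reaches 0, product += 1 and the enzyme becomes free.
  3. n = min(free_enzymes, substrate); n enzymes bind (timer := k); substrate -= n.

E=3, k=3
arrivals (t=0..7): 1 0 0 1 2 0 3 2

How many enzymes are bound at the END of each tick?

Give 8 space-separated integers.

t=0: arr=1 -> substrate=0 bound=1 product=0
t=1: arr=0 -> substrate=0 bound=1 product=0
t=2: arr=0 -> substrate=0 bound=1 product=0
t=3: arr=1 -> substrate=0 bound=1 product=1
t=4: arr=2 -> substrate=0 bound=3 product=1
t=5: arr=0 -> substrate=0 bound=3 product=1
t=6: arr=3 -> substrate=2 bound=3 product=2
t=7: arr=2 -> substrate=2 bound=3 product=4

Answer: 1 1 1 1 3 3 3 3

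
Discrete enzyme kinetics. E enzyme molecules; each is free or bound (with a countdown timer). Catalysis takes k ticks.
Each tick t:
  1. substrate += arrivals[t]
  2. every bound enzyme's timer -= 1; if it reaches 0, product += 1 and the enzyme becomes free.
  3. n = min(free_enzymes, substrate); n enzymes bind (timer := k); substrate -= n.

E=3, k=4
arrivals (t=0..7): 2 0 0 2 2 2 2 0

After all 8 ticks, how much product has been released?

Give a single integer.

t=0: arr=2 -> substrate=0 bound=2 product=0
t=1: arr=0 -> substrate=0 bound=2 product=0
t=2: arr=0 -> substrate=0 bound=2 product=0
t=3: arr=2 -> substrate=1 bound=3 product=0
t=4: arr=2 -> substrate=1 bound=3 product=2
t=5: arr=2 -> substrate=3 bound=3 product=2
t=6: arr=2 -> substrate=5 bound=3 product=2
t=7: arr=0 -> substrate=4 bound=3 product=3

Answer: 3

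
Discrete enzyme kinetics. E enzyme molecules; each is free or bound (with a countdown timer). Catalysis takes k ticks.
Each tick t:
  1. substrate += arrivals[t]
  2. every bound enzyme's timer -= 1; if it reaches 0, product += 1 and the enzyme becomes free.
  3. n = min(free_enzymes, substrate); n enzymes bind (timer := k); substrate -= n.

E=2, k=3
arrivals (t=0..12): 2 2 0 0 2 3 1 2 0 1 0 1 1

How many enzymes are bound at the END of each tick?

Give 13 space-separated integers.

t=0: arr=2 -> substrate=0 bound=2 product=0
t=1: arr=2 -> substrate=2 bound=2 product=0
t=2: arr=0 -> substrate=2 bound=2 product=0
t=3: arr=0 -> substrate=0 bound=2 product=2
t=4: arr=2 -> substrate=2 bound=2 product=2
t=5: arr=3 -> substrate=5 bound=2 product=2
t=6: arr=1 -> substrate=4 bound=2 product=4
t=7: arr=2 -> substrate=6 bound=2 product=4
t=8: arr=0 -> substrate=6 bound=2 product=4
t=9: arr=1 -> substrate=5 bound=2 product=6
t=10: arr=0 -> substrate=5 bound=2 product=6
t=11: arr=1 -> substrate=6 bound=2 product=6
t=12: arr=1 -> substrate=5 bound=2 product=8

Answer: 2 2 2 2 2 2 2 2 2 2 2 2 2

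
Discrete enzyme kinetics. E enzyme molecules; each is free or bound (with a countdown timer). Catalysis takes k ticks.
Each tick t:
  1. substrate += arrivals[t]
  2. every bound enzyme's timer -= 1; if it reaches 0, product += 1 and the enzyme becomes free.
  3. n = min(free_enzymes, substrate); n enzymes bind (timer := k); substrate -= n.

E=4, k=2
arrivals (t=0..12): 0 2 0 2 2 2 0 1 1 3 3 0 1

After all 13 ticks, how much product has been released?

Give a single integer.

Answer: 14

Derivation:
t=0: arr=0 -> substrate=0 bound=0 product=0
t=1: arr=2 -> substrate=0 bound=2 product=0
t=2: arr=0 -> substrate=0 bound=2 product=0
t=3: arr=2 -> substrate=0 bound=2 product=2
t=4: arr=2 -> substrate=0 bound=4 product=2
t=5: arr=2 -> substrate=0 bound=4 product=4
t=6: arr=0 -> substrate=0 bound=2 product=6
t=7: arr=1 -> substrate=0 bound=1 product=8
t=8: arr=1 -> substrate=0 bound=2 product=8
t=9: arr=3 -> substrate=0 bound=4 product=9
t=10: arr=3 -> substrate=2 bound=4 product=10
t=11: arr=0 -> substrate=0 bound=3 product=13
t=12: arr=1 -> substrate=0 bound=3 product=14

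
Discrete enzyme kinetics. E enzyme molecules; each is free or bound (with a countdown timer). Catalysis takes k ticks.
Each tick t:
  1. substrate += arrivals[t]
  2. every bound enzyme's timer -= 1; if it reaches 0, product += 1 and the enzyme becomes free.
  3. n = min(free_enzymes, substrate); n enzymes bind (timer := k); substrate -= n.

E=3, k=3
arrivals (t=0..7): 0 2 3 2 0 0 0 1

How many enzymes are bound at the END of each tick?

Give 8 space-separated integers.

Answer: 0 2 3 3 3 3 3 3

Derivation:
t=0: arr=0 -> substrate=0 bound=0 product=0
t=1: arr=2 -> substrate=0 bound=2 product=0
t=2: arr=3 -> substrate=2 bound=3 product=0
t=3: arr=2 -> substrate=4 bound=3 product=0
t=4: arr=0 -> substrate=2 bound=3 product=2
t=5: arr=0 -> substrate=1 bound=3 product=3
t=6: arr=0 -> substrate=1 bound=3 product=3
t=7: arr=1 -> substrate=0 bound=3 product=5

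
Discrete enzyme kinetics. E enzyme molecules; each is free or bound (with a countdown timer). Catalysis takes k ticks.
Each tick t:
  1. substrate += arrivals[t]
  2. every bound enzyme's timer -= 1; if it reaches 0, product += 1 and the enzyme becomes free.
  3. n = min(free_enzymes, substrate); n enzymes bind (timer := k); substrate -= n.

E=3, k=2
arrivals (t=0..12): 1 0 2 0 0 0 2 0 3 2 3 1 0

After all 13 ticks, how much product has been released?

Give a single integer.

t=0: arr=1 -> substrate=0 bound=1 product=0
t=1: arr=0 -> substrate=0 bound=1 product=0
t=2: arr=2 -> substrate=0 bound=2 product=1
t=3: arr=0 -> substrate=0 bound=2 product=1
t=4: arr=0 -> substrate=0 bound=0 product=3
t=5: arr=0 -> substrate=0 bound=0 product=3
t=6: arr=2 -> substrate=0 bound=2 product=3
t=7: arr=0 -> substrate=0 bound=2 product=3
t=8: arr=3 -> substrate=0 bound=3 product=5
t=9: arr=2 -> substrate=2 bound=3 product=5
t=10: arr=3 -> substrate=2 bound=3 product=8
t=11: arr=1 -> substrate=3 bound=3 product=8
t=12: arr=0 -> substrate=0 bound=3 product=11

Answer: 11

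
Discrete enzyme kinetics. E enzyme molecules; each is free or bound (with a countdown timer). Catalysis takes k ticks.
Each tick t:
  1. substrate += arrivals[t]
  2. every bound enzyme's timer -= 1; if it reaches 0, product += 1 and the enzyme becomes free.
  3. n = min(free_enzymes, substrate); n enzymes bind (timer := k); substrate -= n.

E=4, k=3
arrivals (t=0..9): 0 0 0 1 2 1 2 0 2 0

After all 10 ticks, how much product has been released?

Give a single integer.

Answer: 5

Derivation:
t=0: arr=0 -> substrate=0 bound=0 product=0
t=1: arr=0 -> substrate=0 bound=0 product=0
t=2: arr=0 -> substrate=0 bound=0 product=0
t=3: arr=1 -> substrate=0 bound=1 product=0
t=4: arr=2 -> substrate=0 bound=3 product=0
t=5: arr=1 -> substrate=0 bound=4 product=0
t=6: arr=2 -> substrate=1 bound=4 product=1
t=7: arr=0 -> substrate=0 bound=3 product=3
t=8: arr=2 -> substrate=0 bound=4 product=4
t=9: arr=0 -> substrate=0 bound=3 product=5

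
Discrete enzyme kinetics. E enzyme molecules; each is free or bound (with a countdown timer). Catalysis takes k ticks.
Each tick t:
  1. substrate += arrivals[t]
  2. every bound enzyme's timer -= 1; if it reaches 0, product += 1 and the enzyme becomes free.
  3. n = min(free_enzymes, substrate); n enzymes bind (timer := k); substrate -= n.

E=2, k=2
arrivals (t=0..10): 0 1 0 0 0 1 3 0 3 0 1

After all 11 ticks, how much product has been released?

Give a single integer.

t=0: arr=0 -> substrate=0 bound=0 product=0
t=1: arr=1 -> substrate=0 bound=1 product=0
t=2: arr=0 -> substrate=0 bound=1 product=0
t=3: arr=0 -> substrate=0 bound=0 product=1
t=4: arr=0 -> substrate=0 bound=0 product=1
t=5: arr=1 -> substrate=0 bound=1 product=1
t=6: arr=3 -> substrate=2 bound=2 product=1
t=7: arr=0 -> substrate=1 bound=2 product=2
t=8: arr=3 -> substrate=3 bound=2 product=3
t=9: arr=0 -> substrate=2 bound=2 product=4
t=10: arr=1 -> substrate=2 bound=2 product=5

Answer: 5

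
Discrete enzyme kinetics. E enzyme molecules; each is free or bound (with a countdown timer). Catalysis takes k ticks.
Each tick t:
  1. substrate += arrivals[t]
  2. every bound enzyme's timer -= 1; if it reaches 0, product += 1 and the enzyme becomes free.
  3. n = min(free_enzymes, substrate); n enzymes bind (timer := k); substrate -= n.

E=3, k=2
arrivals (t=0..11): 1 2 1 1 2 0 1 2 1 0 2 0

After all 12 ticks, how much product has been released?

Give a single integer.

t=0: arr=1 -> substrate=0 bound=1 product=0
t=1: arr=2 -> substrate=0 bound=3 product=0
t=2: arr=1 -> substrate=0 bound=3 product=1
t=3: arr=1 -> substrate=0 bound=2 product=3
t=4: arr=2 -> substrate=0 bound=3 product=4
t=5: arr=0 -> substrate=0 bound=2 product=5
t=6: arr=1 -> substrate=0 bound=1 product=7
t=7: arr=2 -> substrate=0 bound=3 product=7
t=8: arr=1 -> substrate=0 bound=3 product=8
t=9: arr=0 -> substrate=0 bound=1 product=10
t=10: arr=2 -> substrate=0 bound=2 product=11
t=11: arr=0 -> substrate=0 bound=2 product=11

Answer: 11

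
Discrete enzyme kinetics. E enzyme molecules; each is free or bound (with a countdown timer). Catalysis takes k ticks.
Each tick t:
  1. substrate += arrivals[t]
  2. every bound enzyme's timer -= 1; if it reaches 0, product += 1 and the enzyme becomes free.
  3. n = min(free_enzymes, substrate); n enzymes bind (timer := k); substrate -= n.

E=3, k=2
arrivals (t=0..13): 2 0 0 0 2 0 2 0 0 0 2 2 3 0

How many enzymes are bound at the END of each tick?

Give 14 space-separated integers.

Answer: 2 2 0 0 2 2 2 2 0 0 2 3 3 3

Derivation:
t=0: arr=2 -> substrate=0 bound=2 product=0
t=1: arr=0 -> substrate=0 bound=2 product=0
t=2: arr=0 -> substrate=0 bound=0 product=2
t=3: arr=0 -> substrate=0 bound=0 product=2
t=4: arr=2 -> substrate=0 bound=2 product=2
t=5: arr=0 -> substrate=0 bound=2 product=2
t=6: arr=2 -> substrate=0 bound=2 product=4
t=7: arr=0 -> substrate=0 bound=2 product=4
t=8: arr=0 -> substrate=0 bound=0 product=6
t=9: arr=0 -> substrate=0 bound=0 product=6
t=10: arr=2 -> substrate=0 bound=2 product=6
t=11: arr=2 -> substrate=1 bound=3 product=6
t=12: arr=3 -> substrate=2 bound=3 product=8
t=13: arr=0 -> substrate=1 bound=3 product=9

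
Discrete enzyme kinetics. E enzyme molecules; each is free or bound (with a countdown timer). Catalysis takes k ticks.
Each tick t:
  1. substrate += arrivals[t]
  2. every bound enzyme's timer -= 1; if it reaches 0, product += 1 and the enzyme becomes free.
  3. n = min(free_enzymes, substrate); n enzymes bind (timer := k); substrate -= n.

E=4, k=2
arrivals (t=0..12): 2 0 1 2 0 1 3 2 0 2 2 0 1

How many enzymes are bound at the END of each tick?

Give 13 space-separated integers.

Answer: 2 2 1 3 2 1 4 4 2 3 4 2 1

Derivation:
t=0: arr=2 -> substrate=0 bound=2 product=0
t=1: arr=0 -> substrate=0 bound=2 product=0
t=2: arr=1 -> substrate=0 bound=1 product=2
t=3: arr=2 -> substrate=0 bound=3 product=2
t=4: arr=0 -> substrate=0 bound=2 product=3
t=5: arr=1 -> substrate=0 bound=1 product=5
t=6: arr=3 -> substrate=0 bound=4 product=5
t=7: arr=2 -> substrate=1 bound=4 product=6
t=8: arr=0 -> substrate=0 bound=2 product=9
t=9: arr=2 -> substrate=0 bound=3 product=10
t=10: arr=2 -> substrate=0 bound=4 product=11
t=11: arr=0 -> substrate=0 bound=2 product=13
t=12: arr=1 -> substrate=0 bound=1 product=15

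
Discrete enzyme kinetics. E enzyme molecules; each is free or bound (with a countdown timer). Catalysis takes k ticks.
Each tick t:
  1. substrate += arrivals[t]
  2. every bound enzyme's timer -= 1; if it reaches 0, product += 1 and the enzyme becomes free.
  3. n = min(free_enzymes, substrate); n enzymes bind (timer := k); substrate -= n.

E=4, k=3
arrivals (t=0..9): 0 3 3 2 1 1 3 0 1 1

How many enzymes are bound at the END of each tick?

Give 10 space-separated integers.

Answer: 0 3 4 4 4 4 4 4 4 4

Derivation:
t=0: arr=0 -> substrate=0 bound=0 product=0
t=1: arr=3 -> substrate=0 bound=3 product=0
t=2: arr=3 -> substrate=2 bound=4 product=0
t=3: arr=2 -> substrate=4 bound=4 product=0
t=4: arr=1 -> substrate=2 bound=4 product=3
t=5: arr=1 -> substrate=2 bound=4 product=4
t=6: arr=3 -> substrate=5 bound=4 product=4
t=7: arr=0 -> substrate=2 bound=4 product=7
t=8: arr=1 -> substrate=2 bound=4 product=8
t=9: arr=1 -> substrate=3 bound=4 product=8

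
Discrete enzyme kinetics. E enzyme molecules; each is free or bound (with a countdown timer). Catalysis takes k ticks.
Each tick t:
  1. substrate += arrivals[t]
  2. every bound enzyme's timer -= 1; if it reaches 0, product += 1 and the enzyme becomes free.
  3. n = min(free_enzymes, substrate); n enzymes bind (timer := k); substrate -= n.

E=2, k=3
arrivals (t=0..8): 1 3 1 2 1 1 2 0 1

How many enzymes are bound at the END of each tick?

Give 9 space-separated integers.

Answer: 1 2 2 2 2 2 2 2 2

Derivation:
t=0: arr=1 -> substrate=0 bound=1 product=0
t=1: arr=3 -> substrate=2 bound=2 product=0
t=2: arr=1 -> substrate=3 bound=2 product=0
t=3: arr=2 -> substrate=4 bound=2 product=1
t=4: arr=1 -> substrate=4 bound=2 product=2
t=5: arr=1 -> substrate=5 bound=2 product=2
t=6: arr=2 -> substrate=6 bound=2 product=3
t=7: arr=0 -> substrate=5 bound=2 product=4
t=8: arr=1 -> substrate=6 bound=2 product=4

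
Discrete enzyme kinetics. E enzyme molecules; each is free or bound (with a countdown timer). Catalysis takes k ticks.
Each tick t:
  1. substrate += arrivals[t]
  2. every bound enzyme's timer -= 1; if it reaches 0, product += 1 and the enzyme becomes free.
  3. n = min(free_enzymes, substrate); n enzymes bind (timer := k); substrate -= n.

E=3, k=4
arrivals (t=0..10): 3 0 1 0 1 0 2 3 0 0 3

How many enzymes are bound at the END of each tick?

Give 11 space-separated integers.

t=0: arr=3 -> substrate=0 bound=3 product=0
t=1: arr=0 -> substrate=0 bound=3 product=0
t=2: arr=1 -> substrate=1 bound=3 product=0
t=3: arr=0 -> substrate=1 bound=3 product=0
t=4: arr=1 -> substrate=0 bound=2 product=3
t=5: arr=0 -> substrate=0 bound=2 product=3
t=6: arr=2 -> substrate=1 bound=3 product=3
t=7: arr=3 -> substrate=4 bound=3 product=3
t=8: arr=0 -> substrate=2 bound=3 product=5
t=9: arr=0 -> substrate=2 bound=3 product=5
t=10: arr=3 -> substrate=4 bound=3 product=6

Answer: 3 3 3 3 2 2 3 3 3 3 3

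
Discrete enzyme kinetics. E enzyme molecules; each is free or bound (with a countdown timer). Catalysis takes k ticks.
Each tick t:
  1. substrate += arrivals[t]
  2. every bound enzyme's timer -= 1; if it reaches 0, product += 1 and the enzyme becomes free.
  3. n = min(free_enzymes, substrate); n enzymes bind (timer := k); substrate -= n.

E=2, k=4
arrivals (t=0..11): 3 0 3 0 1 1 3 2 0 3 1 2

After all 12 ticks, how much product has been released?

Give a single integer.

t=0: arr=3 -> substrate=1 bound=2 product=0
t=1: arr=0 -> substrate=1 bound=2 product=0
t=2: arr=3 -> substrate=4 bound=2 product=0
t=3: arr=0 -> substrate=4 bound=2 product=0
t=4: arr=1 -> substrate=3 bound=2 product=2
t=5: arr=1 -> substrate=4 bound=2 product=2
t=6: arr=3 -> substrate=7 bound=2 product=2
t=7: arr=2 -> substrate=9 bound=2 product=2
t=8: arr=0 -> substrate=7 bound=2 product=4
t=9: arr=3 -> substrate=10 bound=2 product=4
t=10: arr=1 -> substrate=11 bound=2 product=4
t=11: arr=2 -> substrate=13 bound=2 product=4

Answer: 4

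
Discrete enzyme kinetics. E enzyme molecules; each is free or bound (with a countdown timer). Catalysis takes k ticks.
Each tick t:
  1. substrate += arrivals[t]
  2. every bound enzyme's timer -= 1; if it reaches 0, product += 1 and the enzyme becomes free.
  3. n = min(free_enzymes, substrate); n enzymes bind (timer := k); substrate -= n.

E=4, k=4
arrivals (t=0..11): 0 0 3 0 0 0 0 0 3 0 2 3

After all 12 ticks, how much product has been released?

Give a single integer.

Answer: 3

Derivation:
t=0: arr=0 -> substrate=0 bound=0 product=0
t=1: arr=0 -> substrate=0 bound=0 product=0
t=2: arr=3 -> substrate=0 bound=3 product=0
t=3: arr=0 -> substrate=0 bound=3 product=0
t=4: arr=0 -> substrate=0 bound=3 product=0
t=5: arr=0 -> substrate=0 bound=3 product=0
t=6: arr=0 -> substrate=0 bound=0 product=3
t=7: arr=0 -> substrate=0 bound=0 product=3
t=8: arr=3 -> substrate=0 bound=3 product=3
t=9: arr=0 -> substrate=0 bound=3 product=3
t=10: arr=2 -> substrate=1 bound=4 product=3
t=11: arr=3 -> substrate=4 bound=4 product=3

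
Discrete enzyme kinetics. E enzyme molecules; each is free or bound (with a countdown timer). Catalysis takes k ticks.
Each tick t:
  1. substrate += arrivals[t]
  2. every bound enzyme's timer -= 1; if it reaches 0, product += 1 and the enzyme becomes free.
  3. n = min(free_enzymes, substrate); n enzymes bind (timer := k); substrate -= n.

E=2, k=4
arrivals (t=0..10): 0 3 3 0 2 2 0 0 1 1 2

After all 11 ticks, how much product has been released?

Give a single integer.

t=0: arr=0 -> substrate=0 bound=0 product=0
t=1: arr=3 -> substrate=1 bound=2 product=0
t=2: arr=3 -> substrate=4 bound=2 product=0
t=3: arr=0 -> substrate=4 bound=2 product=0
t=4: arr=2 -> substrate=6 bound=2 product=0
t=5: arr=2 -> substrate=6 bound=2 product=2
t=6: arr=0 -> substrate=6 bound=2 product=2
t=7: arr=0 -> substrate=6 bound=2 product=2
t=8: arr=1 -> substrate=7 bound=2 product=2
t=9: arr=1 -> substrate=6 bound=2 product=4
t=10: arr=2 -> substrate=8 bound=2 product=4

Answer: 4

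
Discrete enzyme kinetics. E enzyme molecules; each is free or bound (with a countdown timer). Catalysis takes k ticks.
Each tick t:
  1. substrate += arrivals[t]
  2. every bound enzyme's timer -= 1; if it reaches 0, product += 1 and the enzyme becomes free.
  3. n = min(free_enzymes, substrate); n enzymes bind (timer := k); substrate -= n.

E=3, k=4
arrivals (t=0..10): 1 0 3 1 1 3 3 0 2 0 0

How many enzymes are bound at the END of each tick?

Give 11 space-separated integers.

Answer: 1 1 3 3 3 3 3 3 3 3 3

Derivation:
t=0: arr=1 -> substrate=0 bound=1 product=0
t=1: arr=0 -> substrate=0 bound=1 product=0
t=2: arr=3 -> substrate=1 bound=3 product=0
t=3: arr=1 -> substrate=2 bound=3 product=0
t=4: arr=1 -> substrate=2 bound=3 product=1
t=5: arr=3 -> substrate=5 bound=3 product=1
t=6: arr=3 -> substrate=6 bound=3 product=3
t=7: arr=0 -> substrate=6 bound=3 product=3
t=8: arr=2 -> substrate=7 bound=3 product=4
t=9: arr=0 -> substrate=7 bound=3 product=4
t=10: arr=0 -> substrate=5 bound=3 product=6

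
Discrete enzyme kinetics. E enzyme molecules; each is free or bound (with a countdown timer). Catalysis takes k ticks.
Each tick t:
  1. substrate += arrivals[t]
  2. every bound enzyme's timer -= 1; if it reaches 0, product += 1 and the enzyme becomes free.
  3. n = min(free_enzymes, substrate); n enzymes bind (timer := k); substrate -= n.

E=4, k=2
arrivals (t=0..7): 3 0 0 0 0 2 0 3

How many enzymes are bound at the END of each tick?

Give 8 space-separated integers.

Answer: 3 3 0 0 0 2 2 3

Derivation:
t=0: arr=3 -> substrate=0 bound=3 product=0
t=1: arr=0 -> substrate=0 bound=3 product=0
t=2: arr=0 -> substrate=0 bound=0 product=3
t=3: arr=0 -> substrate=0 bound=0 product=3
t=4: arr=0 -> substrate=0 bound=0 product=3
t=5: arr=2 -> substrate=0 bound=2 product=3
t=6: arr=0 -> substrate=0 bound=2 product=3
t=7: arr=3 -> substrate=0 bound=3 product=5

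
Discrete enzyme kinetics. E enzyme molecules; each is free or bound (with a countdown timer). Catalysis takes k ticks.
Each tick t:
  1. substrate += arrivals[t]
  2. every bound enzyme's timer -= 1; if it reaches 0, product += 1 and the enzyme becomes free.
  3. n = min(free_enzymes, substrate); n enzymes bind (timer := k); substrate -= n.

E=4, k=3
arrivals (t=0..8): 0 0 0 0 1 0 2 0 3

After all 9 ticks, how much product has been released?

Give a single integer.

Answer: 1

Derivation:
t=0: arr=0 -> substrate=0 bound=0 product=0
t=1: arr=0 -> substrate=0 bound=0 product=0
t=2: arr=0 -> substrate=0 bound=0 product=0
t=3: arr=0 -> substrate=0 bound=0 product=0
t=4: arr=1 -> substrate=0 bound=1 product=0
t=5: arr=0 -> substrate=0 bound=1 product=0
t=6: arr=2 -> substrate=0 bound=3 product=0
t=7: arr=0 -> substrate=0 bound=2 product=1
t=8: arr=3 -> substrate=1 bound=4 product=1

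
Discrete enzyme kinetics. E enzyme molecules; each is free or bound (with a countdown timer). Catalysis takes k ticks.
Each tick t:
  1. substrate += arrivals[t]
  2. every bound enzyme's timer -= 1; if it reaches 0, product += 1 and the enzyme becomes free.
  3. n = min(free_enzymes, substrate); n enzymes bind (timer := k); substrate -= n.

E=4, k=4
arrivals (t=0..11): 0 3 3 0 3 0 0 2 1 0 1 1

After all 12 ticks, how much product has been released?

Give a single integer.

t=0: arr=0 -> substrate=0 bound=0 product=0
t=1: arr=3 -> substrate=0 bound=3 product=0
t=2: arr=3 -> substrate=2 bound=4 product=0
t=3: arr=0 -> substrate=2 bound=4 product=0
t=4: arr=3 -> substrate=5 bound=4 product=0
t=5: arr=0 -> substrate=2 bound=4 product=3
t=6: arr=0 -> substrate=1 bound=4 product=4
t=7: arr=2 -> substrate=3 bound=4 product=4
t=8: arr=1 -> substrate=4 bound=4 product=4
t=9: arr=0 -> substrate=1 bound=4 product=7
t=10: arr=1 -> substrate=1 bound=4 product=8
t=11: arr=1 -> substrate=2 bound=4 product=8

Answer: 8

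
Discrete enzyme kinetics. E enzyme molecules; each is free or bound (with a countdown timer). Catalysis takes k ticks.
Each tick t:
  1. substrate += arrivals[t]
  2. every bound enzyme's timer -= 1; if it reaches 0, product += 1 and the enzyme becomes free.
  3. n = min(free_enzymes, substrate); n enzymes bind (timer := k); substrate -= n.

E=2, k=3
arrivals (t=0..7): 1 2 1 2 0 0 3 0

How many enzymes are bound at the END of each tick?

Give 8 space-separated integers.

t=0: arr=1 -> substrate=0 bound=1 product=0
t=1: arr=2 -> substrate=1 bound=2 product=0
t=2: arr=1 -> substrate=2 bound=2 product=0
t=3: arr=2 -> substrate=3 bound=2 product=1
t=4: arr=0 -> substrate=2 bound=2 product=2
t=5: arr=0 -> substrate=2 bound=2 product=2
t=6: arr=3 -> substrate=4 bound=2 product=3
t=7: arr=0 -> substrate=3 bound=2 product=4

Answer: 1 2 2 2 2 2 2 2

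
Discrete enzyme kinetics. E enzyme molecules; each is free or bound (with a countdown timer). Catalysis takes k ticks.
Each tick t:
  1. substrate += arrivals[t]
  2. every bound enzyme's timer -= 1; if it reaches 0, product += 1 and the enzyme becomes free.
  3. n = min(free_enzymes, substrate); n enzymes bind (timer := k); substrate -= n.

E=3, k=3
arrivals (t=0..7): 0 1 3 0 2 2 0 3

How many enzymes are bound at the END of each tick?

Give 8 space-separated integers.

t=0: arr=0 -> substrate=0 bound=0 product=0
t=1: arr=1 -> substrate=0 bound=1 product=0
t=2: arr=3 -> substrate=1 bound=3 product=0
t=3: arr=0 -> substrate=1 bound=3 product=0
t=4: arr=2 -> substrate=2 bound=3 product=1
t=5: arr=2 -> substrate=2 bound=3 product=3
t=6: arr=0 -> substrate=2 bound=3 product=3
t=7: arr=3 -> substrate=4 bound=3 product=4

Answer: 0 1 3 3 3 3 3 3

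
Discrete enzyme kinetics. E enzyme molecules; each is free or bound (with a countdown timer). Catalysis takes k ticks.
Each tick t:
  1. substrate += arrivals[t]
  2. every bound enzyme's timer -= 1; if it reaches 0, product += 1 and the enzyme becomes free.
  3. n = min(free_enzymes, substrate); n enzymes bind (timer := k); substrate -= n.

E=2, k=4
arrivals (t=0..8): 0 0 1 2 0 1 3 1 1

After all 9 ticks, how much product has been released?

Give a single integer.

Answer: 2

Derivation:
t=0: arr=0 -> substrate=0 bound=0 product=0
t=1: arr=0 -> substrate=0 bound=0 product=0
t=2: arr=1 -> substrate=0 bound=1 product=0
t=3: arr=2 -> substrate=1 bound=2 product=0
t=4: arr=0 -> substrate=1 bound=2 product=0
t=5: arr=1 -> substrate=2 bound=2 product=0
t=6: arr=3 -> substrate=4 bound=2 product=1
t=7: arr=1 -> substrate=4 bound=2 product=2
t=8: arr=1 -> substrate=5 bound=2 product=2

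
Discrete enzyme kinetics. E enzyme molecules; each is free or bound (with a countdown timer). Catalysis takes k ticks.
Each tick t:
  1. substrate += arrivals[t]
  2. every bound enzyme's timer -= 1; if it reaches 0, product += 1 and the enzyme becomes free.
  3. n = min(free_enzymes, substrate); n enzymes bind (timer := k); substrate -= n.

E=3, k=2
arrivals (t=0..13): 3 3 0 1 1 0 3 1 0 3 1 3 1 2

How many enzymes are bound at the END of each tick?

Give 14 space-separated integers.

Answer: 3 3 3 3 2 2 3 3 1 3 3 3 3 3

Derivation:
t=0: arr=3 -> substrate=0 bound=3 product=0
t=1: arr=3 -> substrate=3 bound=3 product=0
t=2: arr=0 -> substrate=0 bound=3 product=3
t=3: arr=1 -> substrate=1 bound=3 product=3
t=4: arr=1 -> substrate=0 bound=2 product=6
t=5: arr=0 -> substrate=0 bound=2 product=6
t=6: arr=3 -> substrate=0 bound=3 product=8
t=7: arr=1 -> substrate=1 bound=3 product=8
t=8: arr=0 -> substrate=0 bound=1 product=11
t=9: arr=3 -> substrate=1 bound=3 product=11
t=10: arr=1 -> substrate=1 bound=3 product=12
t=11: arr=3 -> substrate=2 bound=3 product=14
t=12: arr=1 -> substrate=2 bound=3 product=15
t=13: arr=2 -> substrate=2 bound=3 product=17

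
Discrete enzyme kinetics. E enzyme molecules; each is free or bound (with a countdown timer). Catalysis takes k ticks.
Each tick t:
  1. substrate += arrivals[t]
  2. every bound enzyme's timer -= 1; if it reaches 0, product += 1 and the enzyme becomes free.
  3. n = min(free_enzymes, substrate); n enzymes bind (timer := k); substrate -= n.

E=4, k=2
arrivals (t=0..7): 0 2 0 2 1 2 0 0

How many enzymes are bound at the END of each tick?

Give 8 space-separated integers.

Answer: 0 2 2 2 3 3 2 0

Derivation:
t=0: arr=0 -> substrate=0 bound=0 product=0
t=1: arr=2 -> substrate=0 bound=2 product=0
t=2: arr=0 -> substrate=0 bound=2 product=0
t=3: arr=2 -> substrate=0 bound=2 product=2
t=4: arr=1 -> substrate=0 bound=3 product=2
t=5: arr=2 -> substrate=0 bound=3 product=4
t=6: arr=0 -> substrate=0 bound=2 product=5
t=7: arr=0 -> substrate=0 bound=0 product=7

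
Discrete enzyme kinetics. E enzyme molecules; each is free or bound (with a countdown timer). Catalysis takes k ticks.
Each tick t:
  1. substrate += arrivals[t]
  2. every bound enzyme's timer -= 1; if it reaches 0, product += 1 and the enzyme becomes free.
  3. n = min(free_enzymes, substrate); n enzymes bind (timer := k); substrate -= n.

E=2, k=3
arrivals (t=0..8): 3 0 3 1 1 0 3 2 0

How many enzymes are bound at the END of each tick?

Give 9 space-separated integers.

Answer: 2 2 2 2 2 2 2 2 2

Derivation:
t=0: arr=3 -> substrate=1 bound=2 product=0
t=1: arr=0 -> substrate=1 bound=2 product=0
t=2: arr=3 -> substrate=4 bound=2 product=0
t=3: arr=1 -> substrate=3 bound=2 product=2
t=4: arr=1 -> substrate=4 bound=2 product=2
t=5: arr=0 -> substrate=4 bound=2 product=2
t=6: arr=3 -> substrate=5 bound=2 product=4
t=7: arr=2 -> substrate=7 bound=2 product=4
t=8: arr=0 -> substrate=7 bound=2 product=4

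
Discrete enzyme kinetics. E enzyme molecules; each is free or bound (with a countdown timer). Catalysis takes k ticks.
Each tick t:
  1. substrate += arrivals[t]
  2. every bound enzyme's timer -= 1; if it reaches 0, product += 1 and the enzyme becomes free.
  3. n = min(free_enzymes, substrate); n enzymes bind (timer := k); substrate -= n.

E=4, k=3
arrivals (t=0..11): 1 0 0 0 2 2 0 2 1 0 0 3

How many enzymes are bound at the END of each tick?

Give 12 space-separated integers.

Answer: 1 1 1 0 2 4 4 4 3 3 1 3

Derivation:
t=0: arr=1 -> substrate=0 bound=1 product=0
t=1: arr=0 -> substrate=0 bound=1 product=0
t=2: arr=0 -> substrate=0 bound=1 product=0
t=3: arr=0 -> substrate=0 bound=0 product=1
t=4: arr=2 -> substrate=0 bound=2 product=1
t=5: arr=2 -> substrate=0 bound=4 product=1
t=6: arr=0 -> substrate=0 bound=4 product=1
t=7: arr=2 -> substrate=0 bound=4 product=3
t=8: arr=1 -> substrate=0 bound=3 product=5
t=9: arr=0 -> substrate=0 bound=3 product=5
t=10: arr=0 -> substrate=0 bound=1 product=7
t=11: arr=3 -> substrate=0 bound=3 product=8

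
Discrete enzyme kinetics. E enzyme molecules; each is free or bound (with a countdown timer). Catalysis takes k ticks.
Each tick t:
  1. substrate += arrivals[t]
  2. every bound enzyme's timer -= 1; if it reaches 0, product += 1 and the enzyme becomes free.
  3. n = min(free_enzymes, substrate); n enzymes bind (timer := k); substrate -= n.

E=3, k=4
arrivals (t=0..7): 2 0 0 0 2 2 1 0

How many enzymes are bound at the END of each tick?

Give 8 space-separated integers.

t=0: arr=2 -> substrate=0 bound=2 product=0
t=1: arr=0 -> substrate=0 bound=2 product=0
t=2: arr=0 -> substrate=0 bound=2 product=0
t=3: arr=0 -> substrate=0 bound=2 product=0
t=4: arr=2 -> substrate=0 bound=2 product=2
t=5: arr=2 -> substrate=1 bound=3 product=2
t=6: arr=1 -> substrate=2 bound=3 product=2
t=7: arr=0 -> substrate=2 bound=3 product=2

Answer: 2 2 2 2 2 3 3 3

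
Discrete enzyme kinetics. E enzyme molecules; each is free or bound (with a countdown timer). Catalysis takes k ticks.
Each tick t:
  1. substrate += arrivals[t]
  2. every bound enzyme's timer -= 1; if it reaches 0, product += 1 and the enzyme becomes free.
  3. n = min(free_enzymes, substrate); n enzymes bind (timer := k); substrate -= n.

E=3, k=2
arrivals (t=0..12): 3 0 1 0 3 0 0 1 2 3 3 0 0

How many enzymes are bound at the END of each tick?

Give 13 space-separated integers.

t=0: arr=3 -> substrate=0 bound=3 product=0
t=1: arr=0 -> substrate=0 bound=3 product=0
t=2: arr=1 -> substrate=0 bound=1 product=3
t=3: arr=0 -> substrate=0 bound=1 product=3
t=4: arr=3 -> substrate=0 bound=3 product=4
t=5: arr=0 -> substrate=0 bound=3 product=4
t=6: arr=0 -> substrate=0 bound=0 product=7
t=7: arr=1 -> substrate=0 bound=1 product=7
t=8: arr=2 -> substrate=0 bound=3 product=7
t=9: arr=3 -> substrate=2 bound=3 product=8
t=10: arr=3 -> substrate=3 bound=3 product=10
t=11: arr=0 -> substrate=2 bound=3 product=11
t=12: arr=0 -> substrate=0 bound=3 product=13

Answer: 3 3 1 1 3 3 0 1 3 3 3 3 3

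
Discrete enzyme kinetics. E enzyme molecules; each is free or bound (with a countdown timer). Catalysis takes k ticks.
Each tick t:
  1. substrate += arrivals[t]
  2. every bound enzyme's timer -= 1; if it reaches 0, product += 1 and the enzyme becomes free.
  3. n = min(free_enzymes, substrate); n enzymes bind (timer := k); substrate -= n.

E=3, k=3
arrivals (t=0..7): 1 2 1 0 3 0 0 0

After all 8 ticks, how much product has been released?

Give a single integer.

Answer: 6

Derivation:
t=0: arr=1 -> substrate=0 bound=1 product=0
t=1: arr=2 -> substrate=0 bound=3 product=0
t=2: arr=1 -> substrate=1 bound=3 product=0
t=3: arr=0 -> substrate=0 bound=3 product=1
t=4: arr=3 -> substrate=1 bound=3 product=3
t=5: arr=0 -> substrate=1 bound=3 product=3
t=6: arr=0 -> substrate=0 bound=3 product=4
t=7: arr=0 -> substrate=0 bound=1 product=6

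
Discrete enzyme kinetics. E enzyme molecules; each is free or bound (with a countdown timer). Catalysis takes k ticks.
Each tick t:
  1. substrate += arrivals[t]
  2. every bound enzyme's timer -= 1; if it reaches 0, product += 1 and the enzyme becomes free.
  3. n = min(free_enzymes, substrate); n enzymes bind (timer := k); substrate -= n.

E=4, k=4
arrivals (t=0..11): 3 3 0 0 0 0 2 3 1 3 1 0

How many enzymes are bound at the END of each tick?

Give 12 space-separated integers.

t=0: arr=3 -> substrate=0 bound=3 product=0
t=1: arr=3 -> substrate=2 bound=4 product=0
t=2: arr=0 -> substrate=2 bound=4 product=0
t=3: arr=0 -> substrate=2 bound=4 product=0
t=4: arr=0 -> substrate=0 bound=3 product=3
t=5: arr=0 -> substrate=0 bound=2 product=4
t=6: arr=2 -> substrate=0 bound=4 product=4
t=7: arr=3 -> substrate=3 bound=4 product=4
t=8: arr=1 -> substrate=2 bound=4 product=6
t=9: arr=3 -> substrate=5 bound=4 product=6
t=10: arr=1 -> substrate=4 bound=4 product=8
t=11: arr=0 -> substrate=4 bound=4 product=8

Answer: 3 4 4 4 3 2 4 4 4 4 4 4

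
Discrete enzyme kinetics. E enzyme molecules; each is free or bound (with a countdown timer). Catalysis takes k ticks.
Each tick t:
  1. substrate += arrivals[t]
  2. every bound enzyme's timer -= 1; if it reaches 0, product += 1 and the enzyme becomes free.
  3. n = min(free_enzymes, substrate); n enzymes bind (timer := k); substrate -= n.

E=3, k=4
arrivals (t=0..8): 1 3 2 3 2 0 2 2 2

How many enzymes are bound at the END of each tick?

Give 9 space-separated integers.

Answer: 1 3 3 3 3 3 3 3 3

Derivation:
t=0: arr=1 -> substrate=0 bound=1 product=0
t=1: arr=3 -> substrate=1 bound=3 product=0
t=2: arr=2 -> substrate=3 bound=3 product=0
t=3: arr=3 -> substrate=6 bound=3 product=0
t=4: arr=2 -> substrate=7 bound=3 product=1
t=5: arr=0 -> substrate=5 bound=3 product=3
t=6: arr=2 -> substrate=7 bound=3 product=3
t=7: arr=2 -> substrate=9 bound=3 product=3
t=8: arr=2 -> substrate=10 bound=3 product=4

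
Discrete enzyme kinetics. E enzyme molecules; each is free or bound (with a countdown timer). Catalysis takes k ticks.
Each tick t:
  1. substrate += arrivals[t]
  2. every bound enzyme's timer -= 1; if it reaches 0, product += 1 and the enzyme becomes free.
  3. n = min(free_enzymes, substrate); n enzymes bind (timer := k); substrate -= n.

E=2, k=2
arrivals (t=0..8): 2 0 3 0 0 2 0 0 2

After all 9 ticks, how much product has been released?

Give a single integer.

t=0: arr=2 -> substrate=0 bound=2 product=0
t=1: arr=0 -> substrate=0 bound=2 product=0
t=2: arr=3 -> substrate=1 bound=2 product=2
t=3: arr=0 -> substrate=1 bound=2 product=2
t=4: arr=0 -> substrate=0 bound=1 product=4
t=5: arr=2 -> substrate=1 bound=2 product=4
t=6: arr=0 -> substrate=0 bound=2 product=5
t=7: arr=0 -> substrate=0 bound=1 product=6
t=8: arr=2 -> substrate=0 bound=2 product=7

Answer: 7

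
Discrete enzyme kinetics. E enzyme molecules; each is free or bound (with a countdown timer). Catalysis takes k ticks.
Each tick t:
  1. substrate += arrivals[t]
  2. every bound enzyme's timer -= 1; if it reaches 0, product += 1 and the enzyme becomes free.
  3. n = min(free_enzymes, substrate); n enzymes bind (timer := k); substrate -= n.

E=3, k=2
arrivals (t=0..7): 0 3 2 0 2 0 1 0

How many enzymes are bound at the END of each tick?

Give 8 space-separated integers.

t=0: arr=0 -> substrate=0 bound=0 product=0
t=1: arr=3 -> substrate=0 bound=3 product=0
t=2: arr=2 -> substrate=2 bound=3 product=0
t=3: arr=0 -> substrate=0 bound=2 product=3
t=4: arr=2 -> substrate=1 bound=3 product=3
t=5: arr=0 -> substrate=0 bound=2 product=5
t=6: arr=1 -> substrate=0 bound=2 product=6
t=7: arr=0 -> substrate=0 bound=1 product=7

Answer: 0 3 3 2 3 2 2 1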